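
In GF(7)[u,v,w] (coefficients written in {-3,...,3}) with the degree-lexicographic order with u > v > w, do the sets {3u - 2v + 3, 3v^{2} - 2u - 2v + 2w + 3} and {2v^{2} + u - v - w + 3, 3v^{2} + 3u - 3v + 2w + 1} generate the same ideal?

No, the ideals differ.

Since reduced Gröbner bases are canonical representatives of ideals under a given ordering, it suffices to compute and compare them.
Buchberger on the first generating set:
f_1 = 3u - 2v + 3, LT = u.
f_2 = 3v^{2} - 2u - 2v + 2w + 3, LT = v^{2}.

The S-polynomials (S(f_1,f_2)) all reduce to 0 modulo the current basis, so we have a Gröbner basis.
Inter-reduce: drop elements whose leading term is divisible by another's, tail-reduce, and make monic.
Reduced Gröbner basis: {v^{2} + 2v + 3w - 3, u - 3v + 1}.

Buchberger on the second generating set:
h_1 = 2v^{2} + u - v - w + 3, LT = v^{2}.
h_2 = 3v^{2} + 3u - 3v + 2w + 1, LT = v^{2}.

S(h_1,h_2): lcm = v^{2}. S = 3u - 3v.
  reduce S modulo (h_1, h_2):
  remainder 3u - 3v ≠ 0; add k_3 = 3u - 3v to the basis.

The other S-polynomials (S(h_1,k_3), S(h_2,k_3)) all reduce to 0 modulo the current basis, so we have a Gröbner basis.
Inter-reduce: drop elements whose leading term is divisible by another's, tail-reduce, and make monic.
Reduced Gröbner basis: {v^{2} + 3w - 2, u - v}.

Since the reduced bases disagree, the two ideals are not the same.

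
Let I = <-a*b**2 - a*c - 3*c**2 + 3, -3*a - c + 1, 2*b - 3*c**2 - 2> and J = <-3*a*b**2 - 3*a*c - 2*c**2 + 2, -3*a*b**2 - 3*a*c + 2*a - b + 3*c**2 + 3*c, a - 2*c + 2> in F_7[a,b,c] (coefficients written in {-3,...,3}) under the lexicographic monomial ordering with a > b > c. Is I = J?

Equality of ideals is decidable: compute both reduced Gröbner bases (unique for the ordering) and check whether they agree.
Buchberger on the first generating set:
f_1 = -a*b**2 - a*c - 3*c**2 + 3, LT = a*b**2.
f_2 = -3*a - c + 1, LT = a.
f_3 = 2*b - 3*c**2 - 2, LT = b.

S(f_1,f_2): lcm = a*b**2. S = a*c + 2*b**2*c - 2*b**2 + 3*c**2 - 3.
  reduce S modulo (f_1, f_2, f_3):
  remainder c**5 - c**4 - c**3 - c**2 + 2 ≠ 0; add g_4 = c**5 - c**4 - c**3 - c**2 + 2 to the basis.

The other S-polynomials (S(f_1,f_3), S(f_2,f_3), S(f_1,g_4), S(f_2,g_4), S(f_3,g_4)) all reduce to 0 modulo the current basis, so we have a Gröbner basis.
Inter-reduce: drop elements whose leading term is divisible by another's, tail-reduce, and make monic.
Reduced Gröbner basis: {a - 2*c + 2, b + 2*c**2 - 1, c**5 - c**4 - c**3 - c**2 + 2}.

Buchberger on the second generating set:
h_1 = -3*a*b**2 - 3*a*c - 2*c**2 + 2, LT = a*b**2.
h_2 = -3*a*b**2 - 3*a*c + 2*a - b + 3*c**2 + 3*c, LT = a*b**2.
h_3 = a - 2*c + 2, LT = a.

S(h_1,h_2): lcm = a*b**2. S = 3*a + 2*b - 3*c**2 + c - 3.
  reduce S modulo (h_1, h_2, h_3):
  remainder 2*b - 3*c**2 - 2 ≠ 0; add k_4 = 2*b - 3*c**2 - 2 to the basis.

S(h_1,h_3): lcm = a*b**2. S = a*c + 2*b**2*c - 2*b**2 + 3*c**2 - 3.
  reduce S modulo (h_1, h_2, h_3, k_4):
  remainder c**5 - c**4 - c**3 - c**2 + 2 ≠ 0; add k_5 = c**5 - c**4 - c**3 - c**2 + 2 to the basis.

The other S-polynomials (S(h_2,h_3), S(h_1,k_4), S(h_2,k_4), S(h_3,k_4), S(h_1,k_5), S(h_2,k_5), S(h_3,k_5), S(k_4,k_5)) all reduce to 0 modulo the current basis, so we have a Gröbner basis.
Inter-reduce: drop elements whose leading term is divisible by another's, tail-reduce, and make monic.
Reduced Gröbner basis: {a - 2*c + 2, b + 2*c**2 - 1, c**5 - c**4 - c**3 - c**2 + 2}.

These coincide, so the ideals are equal.

Yes, the ideals are equal.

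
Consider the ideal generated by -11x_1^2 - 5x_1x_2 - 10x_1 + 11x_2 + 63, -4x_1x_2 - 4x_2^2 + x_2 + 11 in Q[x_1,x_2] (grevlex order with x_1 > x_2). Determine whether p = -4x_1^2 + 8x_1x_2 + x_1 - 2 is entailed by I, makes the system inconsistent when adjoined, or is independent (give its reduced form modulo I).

-4x_1^2 + 8x_1x_2 + x_1 - 2 is independent of I; its normal form modulo I is -108/11x_2^2 + 51/11x_1 - 17/11x_2 + 23/11.

First compute the reduced Gröbner basis of I by Buchberger's algorithm.
f_1 = -11x_1^2 - 5x_1x_2 - 10x_1 + 11x_2 + 63, LT = x_1^2.
f_2 = -4x_1x_2 - 4x_2^2 + x_2 + 11, LT = x_1x_2.

S(f_1,f_2): lcm = x_1^2x_2. S = -6/11x_1x_2^2 + 51/44x_1x_2 - x_2^2 + 11/4x_1 - 63/11x_2.
  reduce S modulo (f_1, f_2):
  remainder 6/11x_2^3 - 101/44x_2^2 + 11/4x_1 - 111/16x_2 + 51/16 ≠ 0; add h_3 = 6/11x_2^3 - 101/44x_2^2 + 11/4x_1 - 111/16x_2 + 51/16 to the basis.

The other S-polynomials (S(f_1,h_3), S(f_2,h_3)) all reduce to 0 modulo the current basis, so we have a Gröbner basis.
Inter-reduce: drop elements whose leading term is divisible by another's, tail-reduce, and make monic.
Reduced Gröbner basis: {x_2^3 - 101/24x_2^2 + 121/24x_1 - 407/32x_2 + 187/32, x_1^2 - 5/11x_2^2 + 10/11x_1 - 39/44x_2 - 197/44, x_1x_2 + x_2^2 - 1/4x_2 - 11/4}.
Label its elements g_1 = x_2^3 - 101/24x_2^2 + 121/24x_1 - 407/32x_2 + 187/32, g_2 = x_1^2 - 5/11x_2^2 + 10/11x_1 - 39/44x_2 - 197/44, g_3 = x_1x_2 + x_2^2 - 1/4x_2 - 11/4.

Reduce p = -4x_1^2 + 8x_1x_2 + x_1 - 2 modulo G:
  leading term x_1^2: subtract (-4)·g_2 from -4x_1^2 + 8x_1x_2 + x_1 - 2 → 8x_1x_2 - 20/11x_2^2 + 51/11x_1 - 39/11x_2 - 219/11
  leading term x_1x_2: subtract (8)·g_3 from 8x_1x_2 - 20/11x_2^2 + 51/11x_1 - 39/11x_2 - 219/11 → -108/11x_2^2 + 51/11x_1 - 17/11x_2 + 23/11
  leading term x_2^2: no divisor's leading term divides it; move -108/11x_2^2 to the remainder.
  leading term x_1: no divisor's leading term divides it; move 51/11x_1 to the remainder.
  leading term x_2: no divisor's leading term divides it; move -17/11x_2 to the remainder.
  leading term 1: no divisor's leading term divides it; move 23/11 to the remainder.
  normal form = -108/11x_2^2 + 51/11x_1 - 17/11x_2 + 23/11.
The normal form is nonzero, so p ∉ I. Since p minus its normal form lies in I, I + (p) = I + (r) where r = -108/11x_2^2 + 51/11x_1 - 17/11x_2 + 23/11; decide whether this ideal is the whole ring.
Run Buchberger on G together with r (pairs among the g_i already reduce to 0 since G is a Gröbner basis):
g_1 = x_2^3 - 101/24x_2^2 + 121/24x_1 - 407/32x_2 + 187/32, LT = x_2^3.
g_2 = x_1^2 - 5/11x_2^2 + 10/11x_1 - 39/44x_2 - 197/44, LT = x_1^2.
g_3 = x_1x_2 + x_2^2 - 1/4x_2 - 11/4, LT = x_1x_2.
r = -108/11x_2^2 + 51/11x_1 - 17/11x_2 + 23/11, LT = x_2^2.

S(g_1,r): lcm = x_2^3. S = 17/36x_1x_2 - 943/216x_2^2 + 121/24x_1 - 10805/864x_2 + 187/32.
  reduce S modulo (g_1, g_2, g_3, r):
  remainder 21439/7776x_1 - 16951/1458x_2 + 71291/11664 ≠ 0; add m_5 = 21439/7776x_1 - 16951/1458x_2 + 71291/11664 to the basis.

S(g_3,r): lcm = x_1x_2^2. S = x_2^3 + 17/36x_1^2 - 17/108x_1x_2 - 1/4x_2^2 + 23/108x_1 - 11/4x_2.
  reduce S modulo (g_1, g_2, g_3, r, m_5):
  remainder -2451923/631476x_2 + 2451923/631476 ≠ 0; add m_6 = -2451923/631476x_2 + 2451923/631476 to the basis.

The other S-polynomials (S(g_1,g_2), S(g_1,g_3), S(g_2,g_3), S(g_2,r), S(g_1,m_5), S(g_2,m_5), S(g_3,m_5), S(r,m_5), S(g_1,m_6), S(g_2,m_6), S(g_3,m_6), S(r,m_6), S(m_5,m_6)) all reduce to 0 modulo the current basis, so we have a Gröbner basis.
Inter-reduce: drop elements whose leading term is divisible by another's, tail-reduce, and make monic.
Reduced Gröbner basis: {x_1 - 2, x_2 - 1}.
The reduced Gröbner basis of I + (p) is {x_1 - 2, x_2 - 1} ≠ {1}, a proper ideal, so the enlarged system stays consistent: p is independent of I, with normal form -108/11x_2^2 + 51/11x_1 - 17/11x_2 + 23/11.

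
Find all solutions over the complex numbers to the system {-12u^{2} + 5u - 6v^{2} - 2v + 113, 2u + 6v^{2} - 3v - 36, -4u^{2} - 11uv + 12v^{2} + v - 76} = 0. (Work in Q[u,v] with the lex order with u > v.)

Compute a lex Gröbner basis by Buchberger's algorithm.
f_1 = -12u^{2} + 5u - 6v^{2} - 2v + 113, LT = u^{2}.
f_2 = 2u + 6v^{2} - 3v - 36, LT = u.
f_3 = -4u^{2} - 11uv + 12v^{2} + v - 76, LT = u^{2}.

S(f_1,f_2): lcm = u^{2}. S = -3uv^{2} + \tfrac{3}{2}uv + \tfrac{211}{12}u + \tfrac{1}{2}v^{2} + \tfrac{1}{6}v - \tfrac{113}{12}.
  reduce S modulo (f_1, f_2, f_3):
  remainder 9v^{4} - 9v^{3} - 104v^{2} + \tfrac{1285}{24}v + \tfrac{3685}{12} ≠ 0; add h_4 = 9v^{4} - 9v^{3} - 104v^{2} + \tfrac{1285}{24}v + \tfrac{3685}{12} to the basis.

S(f_1,f_3): lcm = u^{2}. S = -\tfrac{11}{4}uv - \tfrac{5}{12}u + \tfrac{7}{2}v^{2} + \tfrac{5}{12}v - \tfrac{341}{12}.
  reduce S modulo (f_1, f_2, f_3, h_4):
  remainder \tfrac{33}{4}v^{3} + \tfrac{5}{8}v^{2} - \tfrac{1193}{24}v - \tfrac{431}{12} ≠ 0; add h_5 = \tfrac{33}{4}v^{3} + \tfrac{5}{8}v^{2} - \tfrac{1193}{24}v - \tfrac{431}{12} to the basis.

S(h_4,h_5): lcm = v^{4}. S = -\tfrac{71}{66}v^{3} - \tfrac{365}{66}v^{2} + \tfrac{24479}{2376}v + \tfrac{3685}{108}.
  reduce S modulo (f_1, f_2, f_3, h_4, h_5):
  remainder -\tfrac{23735}{4356}v^{2} + \tfrac{99863}{26136}v + \tfrac{384683}{13068} ≠ 0; add h_6 = -\tfrac{23735}{4356}v^{2} + \tfrac{99863}{26136}v + \tfrac{384683}{13068} to the basis.

S(h_4,h_6): lcm = v^{4}. S = -\tfrac{42547}{142410}v^{3} - \tfrac{1314391}{213615}v^{2} + \tfrac{1285}{216}v + \tfrac{3685}{108}.
  reduce S modulo (f_1, f_2, f_3, h_4, h_5, h_6):
  remainder -\tfrac{3041012587}{20280608100}v - \tfrac{3041012587}{10140304050} ≠ 0; add h_7 = -\tfrac{3041012587}{20280608100}v - \tfrac{3041012587}{10140304050} to the basis.

The other S-polynomials (S(f_2,f_3), S(f_1,h_4), S(f_2,h_4), S(f_3,h_4), S(f_1,h_5), S(f_2,h_5), S(f_3,h_5), S(f_1,h_6), S(f_2,h_6), S(f_3,h_6), S(h_5,h_6), S(f_1,h_7), S(f_2,h_7), S(f_3,h_7), S(h_4,h_7), S(h_5,h_7), S(h_6,h_7)) all reduce to 0 modulo the current basis, so we have a Gröbner basis.
Inter-reduce: drop elements whose leading term is divisible by another's, tail-reduce, and make monic.
Reduced Gröbner basis: {u - 3, v + 2}.

A lex Gröbner basis eliminates variables successively. Here v + 2 depends only on v, with roots {-2}; lifting each root through the earlier basis elements recovers the full solutions.
  v = -2: the earlier basis element becomes u - 3 = 0, giving u = 3 — point (3, -2).
This is the nonlinear analogue of row-reducing a linear system.

{(3, -2)}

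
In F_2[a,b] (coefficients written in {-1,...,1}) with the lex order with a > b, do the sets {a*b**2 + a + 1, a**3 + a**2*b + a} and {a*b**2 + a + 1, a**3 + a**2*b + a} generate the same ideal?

Yes, the ideals are equal.

Since reduced Gröbner bases are canonical representatives of ideals under a given ordering, it suffices to compute and compare them.
Buchberger on the first generating set:
f_1 = a*b**2 + a + 1, LT = a*b**2.
f_2 = a**3 + a**2*b + a, LT = a**3.

S(f_1,f_2): lcm = a**3*b**2. S = a**3 + a**2*b**3 + a**2 + a*b**2.
  leading term a**3: subtract (1)·f_2 from a**3 + a**2*b**3 + a**2 + a*b**2 → a**2*b**3 + a**2*b + a**2 + a*b**2 + a
  leading term a**2*b**3: subtract (a*b)·f_1 from a**2*b**3 + a**2*b + a**2 + a*b**2 + a → a**2 + a*b**2 + a*b + a
  leading term a**2: no divisor's leading term divides it; move a**2 to the remainder.
  leading term a*b**2: subtract (1)·f_1 from a*b**2 + a*b + a → a*b + 1
  leading term a*b: no divisor's leading term divides it; move a*b to the remainder.
  leading term 1: no divisor's leading term divides it; move 1 to the remainder.
  remainder a**2 + a*b + 1 ≠ 0; add g_3 = a**2 + a*b + 1 to the basis.

S(f_1,g_3): lcm = a**2*b**2. S = a**2 + a*b**3 + a + b**2.
  leading term a**2: subtract (1)·g_3 from a**2 + a*b**3 + a + b**2 → a*b**3 + a*b + a + b**2 + 1
  leading term a*b**3: subtract (b)·f_1 from a*b**3 + a*b + a + b**2 + 1 → a + b**2 + b + 1
  leading term a: no divisor's leading term divides it; move a to the remainder.
  leading term b**2: no divisor's leading term divides it; move b**2 to the remainder.
  leading term b: no divisor's leading term divides it; move b to the remainder.
  leading term 1: no divisor's leading term divides it; move 1 to the remainder.
  remainder a + b**2 + b + 1 ≠ 0; add g_4 = a + b**2 + b + 1 to the basis.

S(f_1,g_4): lcm = a*b**2. S = a + b**4 + b**3 + b**2 + 1.
  leading term a: subtract (1)·g_4 from a + b**4 + b**3 + b**2 + 1 → b**4 + b**3 + b
  leading term b**4: no divisor's leading term divides it; move b**4 to the remainder.
  leading term b**3: no divisor's leading term divides it; move b**3 to the remainder.
  leading term b: no divisor's leading term divides it; move b to the remainder.
  remainder b**4 + b**3 + b ≠ 0; add g_5 = b**4 + b**3 + b to the basis.

The other S-polynomials (S(f_2,g_3), S(f_2,g_4), S(g_3,g_4), S(f_1,g_5), S(f_2,g_5), S(g_3,g_5), S(g_4,g_5)) all reduce to 0 modulo the current basis, so we have a Gröbner basis.
Inter-reduce: drop elements whose leading term is divisible by another's, tail-reduce, and make monic.
Reduced Gröbner basis: {a + b**2 + b + 1, b**4 + b**3 + b}.

Buchberger on the second generating set:
h_1 = a*b**2 + a + 1, LT = a*b**2.
h_2 = a**3 + a**2*b + a, LT = a**3.

S(h_1,h_2): lcm = a**3*b**2. S = a**3 + a**2*b**3 + a**2 + a*b**2.
  leading term a**3: subtract (1)·h_2 from a**3 + a**2*b**3 + a**2 + a*b**2 → a**2*b**3 + a**2*b + a**2 + a*b**2 + a
  leading term a**2*b**3: subtract (a*b)·h_1 from a**2*b**3 + a**2*b + a**2 + a*b**2 + a → a**2 + a*b**2 + a*b + a
  leading term a**2: no divisor's leading term divides it; move a**2 to the remainder.
  leading term a*b**2: subtract (1)·h_1 from a*b**2 + a*b + a → a*b + 1
  leading term a*b: no divisor's leading term divides it; move a*b to the remainder.
  leading term 1: no divisor's leading term divides it; move 1 to the remainder.
  remainder a**2 + a*b + 1 ≠ 0; add k_3 = a**2 + a*b + 1 to the basis.

S(h_1,k_3): lcm = a**2*b**2. S = a**2 + a*b**3 + a + b**2.
  leading term a**2: subtract (1)·k_3 from a**2 + a*b**3 + a + b**2 → a*b**3 + a*b + a + b**2 + 1
  leading term a*b**3: subtract (b)·h_1 from a*b**3 + a*b + a + b**2 + 1 → a + b**2 + b + 1
  leading term a: no divisor's leading term divides it; move a to the remainder.
  leading term b**2: no divisor's leading term divides it; move b**2 to the remainder.
  leading term b: no divisor's leading term divides it; move b to the remainder.
  leading term 1: no divisor's leading term divides it; move 1 to the remainder.
  remainder a + b**2 + b + 1 ≠ 0; add k_4 = a + b**2 + b + 1 to the basis.

S(h_1,k_4): lcm = a*b**2. S = a + b**4 + b**3 + b**2 + 1.
  leading term a: subtract (1)·k_4 from a + b**4 + b**3 + b**2 + 1 → b**4 + b**3 + b
  leading term b**4: no divisor's leading term divides it; move b**4 to the remainder.
  leading term b**3: no divisor's leading term divides it; move b**3 to the remainder.
  leading term b: no divisor's leading term divides it; move b to the remainder.
  remainder b**4 + b**3 + b ≠ 0; add k_5 = b**4 + b**3 + b to the basis.

The other S-polynomials (S(h_2,k_3), S(h_2,k_4), S(k_3,k_4), S(h_1,k_5), S(h_2,k_5), S(k_3,k_5), S(k_4,k_5)) all reduce to 0 modulo the current basis, so we have a Gröbner basis.
Inter-reduce: drop elements whose leading term is divisible by another's, tail-reduce, and make monic.
Reduced Gröbner basis: {a + b**2 + b + 1, b**4 + b**3 + b}.

Same reduced basis, so the two generating sets span the same ideal.
The choice of monomial ordering does not affect the verdict — as long as both bases are computed under the same ordering, their equality decides ideal equality.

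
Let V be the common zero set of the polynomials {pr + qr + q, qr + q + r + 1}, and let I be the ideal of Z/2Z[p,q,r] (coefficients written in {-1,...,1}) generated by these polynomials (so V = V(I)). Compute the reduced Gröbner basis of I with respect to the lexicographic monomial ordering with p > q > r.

The reduced Gröbner basis is the canonical form of the ideal for this ordering.

f_1 = pr + qr + q, LT = pr.
f_2 = qr + q + r + 1, LT = qr.

S(f_1,f_2): lcm = pqr. S = pq + pr + p + q^2r + q^2.
  leading term pq: no divisor's leading term divides it; move pq to the remainder.
  leading term pr: subtract (1)·f_1 from pr + p + q^2r + q^2 → p + q^2r + q^2 + qr + q
  leading term p: no divisor's leading term divides it; move p to the remainder.
  leading term q^2r: subtract (q)·f_2 from q^2r + q^2 + qr + q → 0
  remainder pq + p ≠ 0; add g_3 = pq + p to the basis.

The other S-polynomials (S(f_1,g_3), S(f_2,g_3)) all reduce to 0 modulo the current basis, so we have a Gröbner basis.

G = {pq + p, pr + r + 1, qr + q + r + 1}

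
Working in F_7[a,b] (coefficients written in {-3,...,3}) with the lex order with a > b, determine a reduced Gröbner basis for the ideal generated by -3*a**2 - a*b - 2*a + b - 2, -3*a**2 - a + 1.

This is the nonlinear analogue of row-reducing a linear system.

f_1 = -3*a**2 - a*b - 2*a + b - 2, LT = a**2.
f_2 = -3*a**2 - a + 1, LT = a**2.

S(f_1,f_2): lcm = a**2. S = -2*a*b - 2*a + 2*b + 1.
  reduce S modulo (f_1, f_2):
  remainder -2*a*b - 2*a + 2*b + 1 ≠ 0; add g_3 = -2*a*b - 2*a + 2*b + 1 to the basis.

S(f_1,g_3): lcm = a**2*b. S = -a**2 - 2*a*b**2 - 3*a*b - 3*a + 2*b**2 + 3*b.
  reduce S modulo (f_1, f_2, g_3):
  remainder 3*a + b - 2 ≠ 0; add g_4 = 3*a + b - 2 to the basis.

S(g_3,g_4): lcm = a*b. S = a + 2*b**2 + 2*b + 3.
  reduce S modulo (f_1, f_2, g_3, g_4):
  remainder 2*b**2 - 3*b - 1 ≠ 0; add g_5 = 2*b**2 - 3*b - 1 to the basis.

The other S-polynomials (S(f_2,g_3), S(f_1,g_4), S(f_2,g_4), S(f_1,g_5), S(f_2,g_5), S(g_3,g_5), S(g_4,g_5)) all reduce to 0 modulo the current basis, so we have a Gröbner basis.
Inter-reduce: drop elements whose leading term is divisible by another's, tail-reduce, and make monic.

G = {a - 2*b - 3, b**2 + 2*b + 3}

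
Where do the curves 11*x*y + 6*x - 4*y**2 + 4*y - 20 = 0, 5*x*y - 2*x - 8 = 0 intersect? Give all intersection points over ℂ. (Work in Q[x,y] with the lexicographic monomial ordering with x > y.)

{(1, 2), (-28/65 + 4*sqrt(211)*I/65, -3/10 - sqrt(211)*I/10), (-28/65 - 4*sqrt(211)*I/65, -3/10 + sqrt(211)*I/10)}

Compute a lex Gröbner basis by Buchberger's algorithm.
f_1 = 11*x*y + 6*x - 4*y**2 + 4*y - 20, LT = x*y.
f_2 = 5*x*y - 2*x - 8, LT = x*y.

S(f_1,f_2): lcm = x*y. S = 52/55*x - 4/11*y**2 + 4/11*y - 12/55.
  leading term x: no divisor's leading term divides it; move 52/55*x to the remainder.
  leading term y**2: no divisor's leading term divides it; move -4/11*y**2 to the remainder.
  leading term y: no divisor's leading term divides it; move 4/11*y to the remainder.
  leading term 1: no divisor's leading term divides it; move -12/55 to the remainder.
  remainder 52/55*x - 4/11*y**2 + 4/11*y - 12/55 ≠ 0; add h_3 = 52/55*x - 4/11*y**2 + 4/11*y - 12/55 to the basis.

S(f_1,h_3): lcm = x*y. S = 6/11*x + 5/13*y**3 - 107/143*y**2 + 85/143*y - 20/11.
  leading term x: subtract (15/26)·h_3 from 6/11*x + 5/13*y**3 - 107/143*y**2 + 85/143*y - 20/11 → 5/13*y**3 - 7/13*y**2 + 5/13*y - 22/13
  leading term y**3: no divisor's leading term divides it; move 5/13*y**3 to the remainder.
  leading term y**2: no divisor's leading term divides it; move -7/13*y**2 to the remainder.
  leading term y: no divisor's leading term divides it; move 5/13*y to the remainder.
  leading term 1: no divisor's leading term divides it; move -22/13 to the remainder.
  remainder 5/13*y**3 - 7/13*y**2 + 5/13*y - 22/13 ≠ 0; add h_4 = 5/13*y**3 - 7/13*y**2 + 5/13*y - 22/13 to the basis.

S(f_2,h_3): lcm = x*y. S = -2/5*x + 5/13*y**3 - 5/13*y**2 + 3/13*y - 8/5.
  leading term x: subtract (-11/26)·h_3 from -2/5*x + 5/13*y**3 - 5/13*y**2 + 3/13*y - 8/5 → 5/13*y**3 - 7/13*y**2 + 5/13*y - 22/13
  leading term y**3: subtract (1)·h_4 from 5/13*y**3 - 7/13*y**2 + 5/13*y - 22/13 → 0
  remainder 0.

S(f_1,h_4): lcm = x*y**3. S = 107/55*x*y**2 - x*y + 22/5*x - 4/11*y**4 + 4/11*y**3 - 20/11*y**2.
  leading term x*y**2: subtract (107/605*y)·f_1 from 107/55*x*y**2 - x*y + 22/5*x - 4/11*y**4 + 4/11*y**3 - 20/11*y**2 → -1247/605*x*y + 22/5*x - 4/11*y**4 + 648/605*y**3 - 1528/605*y**2 + 428/121*y
  leading term x*y: subtract (-1247/6655)·f_1 from -1247/605*x*y + 22/5*x - 4/11*y**4 + 648/605*y**3 - 1528/605*y**2 + 428/121*y → 36764/6655*x - 4/11*y**4 + 648/605*y**3 - 21796/6655*y**2 + 28528/6655*y - 4988/1331
  leading term x: subtract (707/121)·h_3 from 36764/6655*x - 4/11*y**4 + 648/605*y**3 - 21796/6655*y**2 + 28528/6655*y - 4988/1331 → -4/11*y**4 + 648/605*y**3 - 696/605*y**2 + 1308/605*y - 136/55
  leading term y**4: subtract (-52/55*y)·h_4 from -4/11*y**4 + 648/605*y**3 - 696/605*y**2 + 1308/605*y - 136/55 → 68/121*y**3 - 476/605*y**2 + 68/121*y - 136/55
  leading term y**3: subtract (884/605)·h_4 from 68/121*y**3 - 476/605*y**2 + 68/121*y - 136/55 → 0
  remainder 0.

S(f_2,h_4): lcm = x*y**3. S = x*y**2 - x*y + 22/5*x - 8/5*y**2.
  leading term x*y**2: subtract (1/11*y)·f_1 from x*y**2 - x*y + 22/5*x - 8/5*y**2 → -17/11*x*y + 22/5*x + 4/11*y**3 - 108/55*y**2 + 20/11*y
  leading term x*y: subtract (-17/121)·f_1 from -17/11*x*y + 22/5*x + 4/11*y**3 - 108/55*y**2 + 20/11*y → 3172/605*x + 4/11*y**3 - 1528/605*y**2 + 288/121*y - 340/121
  leading term x: subtract (61/11)·h_3 from 3172/605*x + 4/11*y**3 - 1528/605*y**2 + 288/121*y - 340/121 → 4/11*y**3 - 28/55*y**2 + 4/11*y - 8/5
  leading term y**3: subtract (52/55)·h_4 from 4/11*y**3 - 28/55*y**2 + 4/11*y - 8/5 → 0
  remainder 0.

S(h_3,h_4): leading monomials are coprime, so the S-polynomial reduces to 0 (Buchberger's first criterion).
Every S-polynomial of the final basis reduces to 0, so we have a Gröbner basis.
Inter-reduce: drop elements whose leading term is divisible by another's, tail-reduce, and make monic.
Reduced Gröbner basis: {x - 5/13*y**2 + 5/13*y - 3/13, y**3 - 7/5*y**2 + y - 22/5}.

From the last basis element, y**3 - 7/5*y**2 + y - 22/5 = 0, so y takes values in {2, -3/10 - sqrt(211)*I/10, -3/10 + sqrt(211)*I/10}. Each choice, substituted upward through the basis, yields the corresponding point(s) of the solution set.
  y = 2: the earlier basis element becomes x - 1 = 0, giving x = 1 — point (1, 2).
  y = -3/10 - sqrt(211)*I/10: the earlier basis element becomes x + 28/65 - 4*sqrt(211)*I/65 = 0, giving x = -28/65 + 4*sqrt(211)*I/65 — point (-28/65 + 4*sqrt(211)*I/65, -3/10 - sqrt(211)*I/10).
  y = -3/10 + sqrt(211)*I/10: the earlier basis element becomes x + 28/65 + 4*sqrt(211)*I/65 = 0, giving x = -28/65 - 4*sqrt(211)*I/65 — point (-28/65 - 4*sqrt(211)*I/65, -3/10 + sqrt(211)*I/10).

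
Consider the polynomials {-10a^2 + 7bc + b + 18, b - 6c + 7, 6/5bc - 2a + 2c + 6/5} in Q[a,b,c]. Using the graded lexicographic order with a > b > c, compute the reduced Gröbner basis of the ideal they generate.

The reduced Gröbner basis is the canonical form of the ideal for this ordering.

f_1 = -10a^2 + 7bc + b + 18, LT = a^2.
f_2 = b - 6c + 7, LT = b.
f_3 = 6/5bc - 2a + 2c + 6/5, LT = bc.

S(f_2,f_3): lcm = bc. S = -6c^2 + 5/3a + 16/3c - 1.
  reduce S modulo (f_1, f_2, f_3):
  remainder -6c^2 + 5/3a + 16/3c - 1 ≠ 0; add g_4 = -6c^2 + 5/3a + 16/3c - 1 to the basis.

The other S-polynomials (S(f_1,f_2), S(f_1,f_3), S(f_1,g_4), S(f_2,g_4), S(f_3,g_4)) all reduce to 0 modulo the current basis, so we have a Gröbner basis.
Inter-reduce: drop elements whose leading term is divisible by another's, tail-reduce, and make monic.

G = {a^2 - 7/6a + 17/30c - 2/5, c^2 - 5/18a - 8/9c + 1/6, b - 6c + 7}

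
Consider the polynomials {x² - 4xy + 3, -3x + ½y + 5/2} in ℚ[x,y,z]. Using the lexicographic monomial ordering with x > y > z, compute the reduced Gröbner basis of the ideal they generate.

G = {x - ⅙y - ⅚, y² + 110/23y - 133/23}

f_1 = x² - 4xy + 3, LT = x².
f_2 = -3x + ½y + 5/2, LT = x.

S(f_1,f_2): lcm = x². S = -23/6xy + ⅚x + 3.
  leading term xy: subtract (23/18y)·f_2 from -23/6xy + ⅚x + 3 → ⅚x - 23/36y² - 115/36y + 3
  leading term x: subtract (-5/18)·f_2 from ⅚x - 23/36y² - 115/36y + 3 → -23/36y² - 55/18y + 133/36
  leading term y²: no divisor's leading term divides it; move -23/36y² to the remainder.
  leading term y: no divisor's leading term divides it; move -55/18y to the remainder.
  leading term 1: no divisor's leading term divides it; move 133/36 to the remainder.
  remainder -23/36y² - 55/18y + 133/36 ≠ 0; add g_3 = -23/36y² - 55/18y + 133/36 to the basis.

S(f_1,g_3): leading monomials are coprime, so the S-polynomial reduces to 0 (Buchberger's first criterion).
S(f_2,g_3): leading monomials are coprime, so the S-polynomial reduces to 0 (Buchberger's first criterion).
Every S-polynomial of the final basis reduces to 0, so we have a Gröbner basis.
Inter-reduce: drop elements whose leading term is divisible by another's, tail-reduce, and make monic.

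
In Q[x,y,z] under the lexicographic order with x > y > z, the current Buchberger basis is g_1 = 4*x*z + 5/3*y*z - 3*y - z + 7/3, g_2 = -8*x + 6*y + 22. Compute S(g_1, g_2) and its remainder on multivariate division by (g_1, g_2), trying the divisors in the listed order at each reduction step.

S(g_1, g_2) = 7/6*y*z - 3/4*y + 5/2*z + 7/12; remainder on division = 7/6*y*z - 3/4*y + 5/2*z + 7/12.

lcm(LM(g_1), LM(g_2)) = x*z.
S = (lcm/LT(g_1))·g_1 − (lcm/LT(g_2))·g_2 = 7/6*y*z - 3/4*y + 5/2*z + 7/12.
Reduce S modulo (g_1, g_2) in that order:
  leading term y*z: no divisor's leading term divides it; move 7/6*y*z to the remainder.
  leading term y: no divisor's leading term divides it; move -3/4*y to the remainder.
  leading term z: no divisor's leading term divides it; move 5/2*z to the remainder.
  leading term 1: no divisor's leading term divides it; move 7/12 to the remainder.
The remainder 7/6*y*z - 3/4*y + 5/2*z + 7/12 is nonzero, so it would be added as the next basis element.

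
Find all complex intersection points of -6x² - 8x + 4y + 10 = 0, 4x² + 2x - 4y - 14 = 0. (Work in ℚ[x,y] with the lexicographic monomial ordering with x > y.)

Compute a lex Gröbner basis by Buchberger's algorithm.
f_1 = -6x² - 8x + 4y + 10, LT = x².
f_2 = 4x² + 2x - 4y - 14, LT = x².

S(f_1,f_2): lcm = x². S = ⅚x + ⅓y + 11/6.
  leading term x: no divisor's leading term divides it; move ⅚x to the remainder.
  leading term y: no divisor's leading term divides it; move ⅓y to the remainder.
  leading term 1: no divisor's leading term divides it; move 11/6 to the remainder.
  remainder ⅚x + ⅓y + 11/6 ≠ 0; add h_3 = ⅚x + ⅓y + 11/6 to the basis.

S(f_1,h_3): lcm = x². S = -⅖xy - 13/15x - ⅔y - 5/3.
  leading term xy: subtract (-12/25y)·h_3 from -⅖xy - 13/15x - ⅔y - 5/3 → -13/15x + 4/25y² + 16/75y - 5/3
  leading term x: subtract (-26/25)·h_3 from -13/15x + 4/25y² + 16/75y - 5/3 → 4/25y² + 14/25y + 6/25
  leading term y²: no divisor's leading term divides it; move 4/25y² to the remainder.
  leading term y: no divisor's leading term divides it; move 14/25y to the remainder.
  leading term 1: no divisor's leading term divides it; move 6/25 to the remainder.
  remainder 4/25y² + 14/25y + 6/25 ≠ 0; add h_4 = 4/25y² + 14/25y + 6/25 to the basis.

The other S-polynomials (S(f_2,h_3), S(f_1,h_4), S(f_2,h_4), S(h_3,h_4)) all reduce to 0 modulo the current basis, so we have a Gröbner basis.
Inter-reduce: drop elements whose leading term is divisible by another's, tail-reduce, and make monic.
Reduced Gröbner basis: {x + ⅖y + 11/5, y² + 7/2y + 3/2}.

Elimination: the polynomial y² + 7/2y + 3/2 lies in the elimination ideal for y, so y ∈ {-3, -1/2}. For each such y, the remaining basis elements (now univariate) give the rest of the solution.
  y = -3: the earlier basis element becomes x + 1 = 0, giving x = -1 — point (-1, -3).
  y = -1/2: the earlier basis element becomes x + 2 = 0, giving x = -2 — point (-2, -1/2).

{(-1, -3), (-2, -1/2)}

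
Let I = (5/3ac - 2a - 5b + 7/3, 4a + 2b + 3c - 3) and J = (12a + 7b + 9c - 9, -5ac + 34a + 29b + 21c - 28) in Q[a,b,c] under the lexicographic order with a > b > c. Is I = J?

Two ideals are equal iff their reduced Gröbner bases coincide (the reduced basis is unique for a fixed ordering).
Buchberger on the first generating set:
f_1 = 5/3ac - 2a - 5b + 7/3, LT = ac.
f_2 = 4a + 2b + 3c - 3, LT = a.

S(f_1,f_2): lcm = ac. S = -6/5a - 1/2bc - 3b - 3/4c^2 + 3/4c + 7/5.
  reduce S modulo (f_1, f_2):
  remainder -1/2bc - 12/5b - 3/4c^2 + 33/20c + 1/2 ≠ 0; add g_3 = -1/2bc - 12/5b - 3/4c^2 + 33/20c + 1/2 to the basis.

The other S-polynomials (S(f_1,g_3), S(f_2,g_3)) all reduce to 0 modulo the current basis, so we have a Gröbner basis.
Inter-reduce: drop elements whose leading term is divisible by another's, tail-reduce, and make monic.
Reduced Gröbner basis: {a + 1/2b + 3/4c - 3/4, bc + 24/5b + 3/2c^2 - 33/10c - 1}.

Buchberger on the second generating set:
h_1 = 12a + 7b + 9c - 9, LT = a.
h_2 = -5ac + 34a + 29b + 21c - 28, LT = ac.

S(h_1,h_2): lcm = ac. S = 34/5a + 7/12bc + 29/5b + 3/4c^2 + 69/20c - 28/5.
  reduce S modulo (h_1, h_2):
  remainder 7/12bc + 11/6b + 3/4c^2 - 33/20c - 1/2 ≠ 0; add k_3 = 7/12bc + 11/6b + 3/4c^2 - 33/20c - 1/2 to the basis.

The other S-polynomials (S(h_1,k_3), S(h_2,k_3)) all reduce to 0 modulo the current basis, so we have a Gröbner basis.
Inter-reduce: drop elements whose leading term is divisible by another's, tail-reduce, and make monic.
Reduced Gröbner basis: {a + 7/12b + 3/4c - 3/4, bc + 22/7b + 9/7c^2 - 99/35c - 6/7}.

These differ, so the ideals are not equal.

No, the ideals differ.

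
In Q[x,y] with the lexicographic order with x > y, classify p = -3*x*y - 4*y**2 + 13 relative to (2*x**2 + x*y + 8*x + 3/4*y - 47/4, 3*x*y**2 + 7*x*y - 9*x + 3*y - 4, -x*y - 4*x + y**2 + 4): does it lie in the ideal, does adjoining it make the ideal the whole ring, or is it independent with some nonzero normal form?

Adjoining -3*x*y - 4*y**2 + 13 makes the ideal the whole ring: the system is inconsistent.

First compute the reduced Gröbner basis of I by Buchberger's algorithm.
f_1 = 2*x**2 + x*y + 8*x + 3/4*y - 47/4, LT = x**2.
f_2 = 3*x*y**2 + 7*x*y - 9*x + 3*y - 4, LT = x*y**2.
f_3 = -x*y - 4*x + y**2 + 4, LT = x*y.

S(f_1,f_2): lcm = x**2*y**2. S = -7/3*x**2*y + 3*x**2 + 1/2*x*y**3 + 4*x*y**2 - x*y + 4/3*x + 3/8*y**3 - 47/8*y**2.
  leading term x**2*y: subtract (-7/6*y)·f_1 from -7/3*x**2*y + 3*x**2 + 1/2*x*y**3 + 4*x*y**2 - x*y + 4/3*x + 3/8*y**3 - 47/8*y**2 → 3*x**2 + 1/2*x*y**3 + 31/6*x*y**2 + 25/3*x*y + 4/3*x + 3/8*y**3 - 5*y**2 - 329/24*y
  leading term x**2: subtract (3/2)·f_1 from 3*x**2 + 1/2*x*y**3 + 31/6*x*y**2 + 25/3*x*y + 4/3*x + 3/8*y**3 - 5*y**2 - 329/24*y → 1/2*x*y**3 + 31/6*x*y**2 + 41/6*x*y - 32/3*x + 3/8*y**3 - 5*y**2 - 89/6*y + 141/8
  leading term x*y**3: subtract (1/6*y)·f_2 from 1/2*x*y**3 + 31/6*x*y**2 + 41/6*x*y - 32/3*x + 3/8*y**3 - 5*y**2 - 89/6*y + 141/8 → 4*x*y**2 + 25/3*x*y - 32/3*x + 3/8*y**3 - 11/2*y**2 - 85/6*y + 141/8
  leading term x*y**2: subtract (4/3)·f_2 from 4*x*y**2 + 25/3*x*y - 32/3*x + 3/8*y**3 - 11/2*y**2 - 85/6*y + 141/8 → -x*y + 4/3*x + 3/8*y**3 - 11/2*y**2 - 109/6*y + 551/24
  leading term x*y: subtract (1)·f_3 from -x*y + 4/3*x + 3/8*y**3 - 11/2*y**2 - 109/6*y + 551/24 → 16/3*x + 3/8*y**3 - 13/2*y**2 - 109/6*y + 455/24
  leading term x: no divisor's leading term divides it; move 16/3*x to the remainder.
  leading term y**3: no divisor's leading term divides it; move 3/8*y**3 to the remainder.
  leading term y**2: no divisor's leading term divides it; move -13/2*y**2 to the remainder.
  leading term y: no divisor's leading term divides it; move -109/6*y to the remainder.
  leading term 1: no divisor's leading term divides it; move 455/24 to the remainder.
  remainder 16/3*x + 3/8*y**3 - 13/2*y**2 - 109/6*y + 455/24 ≠ 0; add h_4 = 16/3*x + 3/8*y**3 - 13/2*y**2 - 109/6*y + 455/24 to the basis.

S(f_1,f_3): lcm = x**2*y. S = -4*x**2 + 3/2*x*y**2 + 4*x*y + 4*x + 3/8*y**2 - 47/8*y.
  leading term x**2: subtract (-2)·f_1 from -4*x**2 + 3/2*x*y**2 + 4*x*y + 4*x + 3/8*y**2 - 47/8*y → 3/2*x*y**2 + 6*x*y + 20*x + 3/8*y**2 - 35/8*y - 47/2
  leading term x*y**2: subtract (1/2)·f_2 from 3/2*x*y**2 + 6*x*y + 20*x + 3/8*y**2 - 35/8*y - 47/2 → 5/2*x*y + 49/2*x + 3/8*y**2 - 47/8*y - 43/2
  leading term x*y: subtract (-5/2)·f_3 from 5/2*x*y + 49/2*x + 3/8*y**2 - 47/8*y - 43/2 → 29/2*x + 23/8*y**2 - 47/8*y - 23/2
  leading term x: subtract (87/32)·h_4 from 29/2*x + 23/8*y**2 - 47/8*y - 23/2 → -261/256*y**3 + 1315/64*y**2 + 2785/64*y - 16139/256
  leading term y**3: no divisor's leading term divides it; move -261/256*y**3 to the remainder.
  leading term y**2: no divisor's leading term divides it; move 1315/64*y**2 to the remainder.
  leading term y: no divisor's leading term divides it; move 2785/64*y to the remainder.
  leading term 1: no divisor's leading term divides it; move -16139/256 to the remainder.
  remainder -261/256*y**3 + 1315/64*y**2 + 2785/64*y - 16139/256 ≠ 0; add h_5 = -261/256*y**3 + 1315/64*y**2 + 2785/64*y - 16139/256 to the basis.

S(f_2,f_3): lcm = x*y**2. S = -5/3*x*y - 3*x + y**3 + 5*y - 4/3.
  leading term x*y: subtract (5/3)·f_3 from -5/3*x*y - 3*x + y**3 + 5*y - 4/3 → 11/3*x + y**3 - 5/3*y**2 + 5*y - 8
  leading term x: subtract (11/16)·h_4 from 11/3*x + y**3 - 5/3*y**2 + 5*y - 8 → 95/128*y**3 + 269/96*y**2 + 1679/96*y - 8077/384
  leading term y**3: subtract (-190/261)·h_5 from 95/128*y**3 + 269/96*y**2 + 1679/96*y - 8077/384 → 18541/1044*y**2 + 51331/1044*y - 17468/261
  leading term y**2: no divisor's leading term divides it; move 18541/1044*y**2 to the remainder.
  leading term y: no divisor's leading term divides it; move 51331/1044*y to the remainder.
  leading term 1: no divisor's leading term divides it; move -17468/261 to the remainder.
  remainder 18541/1044*y**2 + 51331/1044*y - 17468/261 ≠ 0; add h_6 = 18541/1044*y**2 + 51331/1044*y - 17468/261 to the basis.

S(f_2,h_4): lcm = x*y**2. S = 7/3*x*y - 3*x - 9/128*y**5 + 39/32*y**4 + 109/32*y**3 - 455/128*y**2 + y - 4/3.
  leading term x*y: subtract (-7/3)·f_3 from 7/3*x*y - 3*x - 9/128*y**5 + 39/32*y**4 + 109/32*y**3 - 455/128*y**2 + y - 4/3 → -37/3*x - 9/128*y**5 + 39/32*y**4 + 109/32*y**3 - 469/384*y**2 + y + 8
  leading term x: subtract (-37/16)·h_4 from -37/3*x - 9/128*y**5 + 39/32*y**4 + 109/32*y**3 - 469/384*y**2 + y + 8 → -9/128*y**5 + 39/32*y**4 + 547/128*y**3 - 6241/384*y**2 - 3937/96*y + 19907/384
  leading term y**5: subtract (2/29*y**2)·h_5 from -9/128*y**5 + 39/32*y**4 + 547/128*y**3 - 6241/384*y**2 - 3937/96*y + 19907/384 → -23/116*y**4 + 4723/3712*y**3 - 33143/2784*y**2 - 3937/96*y + 19907/384
  leading term y**4: subtract (1472/7569*y)·h_5 from -23/116*y**4 + 4723/3712*y**3 - 33143/2784*y**2 - 3937/96*y + 19907/384 → -2638657/968832*y**3 - 4933201/242208*y**2 - 6963475/242208*y + 19907/384
  leading term y**3: subtract (5277314/1975509)·h_5 from -2638657/968832*y**3 - 4933201/242208*y**2 - 6963475/242208*y + 19907/384 → -594674927/7902036*y**2 - 286441460/1975509*y + 1740440767/7902036
  leading term y**2: subtract (-594674927/140336829)·h_6 from -594674927/7902036*y**2 - 286441460/1975509*y + 1740440767/7902036 → 11853913459/187115772*y - 11853913459/187115772
  leading term y: no divisor's leading term divides it; move 11853913459/187115772*y to the remainder.
  leading term 1: no divisor's leading term divides it; move -11853913459/187115772 to the remainder.
  remainder 11853913459/187115772*y - 11853913459/187115772 ≠ 0; add h_7 = 11853913459/187115772*y - 11853913459/187115772 to the basis.

The other S-polynomials (S(f_1,h_4), S(f_3,h_4), S(f_1,h_5), S(f_2,h_5), S(f_3,h_5), S(h_4,h_5), S(f_1,h_6), S(f_2,h_6), S(f_3,h_6), S(h_4,h_6), S(h_5,h_6), S(f_1,h_7), S(f_2,h_7), S(f_3,h_7), S(h_4,h_7), S(h_5,h_7), S(h_6,h_7)) all reduce to 0 modulo the current basis, so we have a Gröbner basis.
Inter-reduce: drop elements whose leading term is divisible by another's, tail-reduce, and make monic.
Reduced Gröbner basis: {x - 1, y - 1}.
Label its elements g_1 = x - 1, g_2 = y - 1.

Reduce p = -3*x*y - 4*y**2 + 13 modulo G:
  leading term x*y: subtract (-3*y)·g_1 from -3*x*y - 4*y**2 + 13 → -4*y**2 - 3*y + 13
  leading term y**2: subtract (-4*y)·g_2 from -4*y**2 - 3*y + 13 → -7*y + 13
  leading term y: subtract (-7)·g_2 from -7*y + 13 → 6
  leading term 1: no divisor's leading term divides it; move 6 to the remainder.
  normal form = 6.
The normal form is nonzero, so p ∉ I. Since p minus its normal form lies in I, I + (p) = I + (r) where r = 6; decide whether this ideal is the whole ring.
Here r = 6 is a nonzero constant, hence a unit: 1 ∈ I + (p), the Gröbner basis of I + (p) is {1}, and the enlarged system has no common solution — adjoining p is inconsistent.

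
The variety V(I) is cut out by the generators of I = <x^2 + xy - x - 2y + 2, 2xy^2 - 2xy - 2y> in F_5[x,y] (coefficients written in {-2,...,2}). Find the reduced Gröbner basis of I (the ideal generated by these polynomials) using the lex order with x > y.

G = {x^2 - x + 2y^3 + y + 2, xy - 2y^3 + 2y, y^4 - y^3 - y^2 - 2y}

Buchberger's algorithm terminates because the ascending chain of leading-term ideals stabilizes.

f_1 = x^2 + xy - x - 2y + 2, LT = x^2.
f_2 = 2xy^2 - 2xy - 2y, LT = xy^2.

S(f_1,f_2): lcm = x^2y^2. S = x^2y + xy^3 - xy^2 + xy - 2y^3 + 2y^2.
  leading term x^2y: subtract (y)·f_1 from x^2y + xy^3 - xy^2 + xy - 2y^3 + 2y^2 → xy^3 - 2xy^2 + 2xy - 2y^3 - y^2 - 2y
  leading term xy^3: subtract (-2y)·f_2 from xy^3 - 2xy^2 + 2xy - 2y^3 - y^2 - 2y → -xy^2 + 2xy - 2y^3 - 2y
  leading term xy^2: subtract (2)·f_2 from -xy^2 + 2xy - 2y^3 - 2y → xy - 2y^3 + 2y
  leading term xy: no divisor's leading term divides it; move xy to the remainder.
  leading term y^3: no divisor's leading term divides it; move -2y^3 to the remainder.
  leading term y: no divisor's leading term divides it; move 2y to the remainder.
  remainder xy - 2y^3 + 2y ≠ 0; add g_3 = xy - 2y^3 + 2y to the basis.

S(f_1,g_3): lcm = x^2y. S = 2xy^3 + xy^2 + 2xy - 2y^2 + 2y.
  leading term xy^3: subtract (y)·f_2 from 2xy^3 + xy^2 + 2xy - 2y^2 + 2y → -2xy^2 + 2xy + 2y
  leading term xy^2: subtract (-1)·f_2 from -2xy^2 + 2xy + 2y → 0
  remainder 0.

S(f_2,g_3): lcm = xy^2. S = -xy + 2y^4 - 2y^2 - y.
  leading term xy: subtract (-1)·g_3 from -xy + 2y^4 - 2y^2 - y → 2y^4 - 2y^3 - 2y^2 + y
  leading term y^4: no divisor's leading term divides it; move 2y^4 to the remainder.
  leading term y^3: no divisor's leading term divides it; move -2y^3 to the remainder.
  leading term y^2: no divisor's leading term divides it; move -2y^2 to the remainder.
  leading term y: no divisor's leading term divides it; move y to the remainder.
  remainder 2y^4 - 2y^3 - 2y^2 + y ≠ 0; add g_4 = 2y^4 - 2y^3 - 2y^2 + y to the basis.

S(f_1,g_4): leading monomials are coprime, so the S-polynomial reduces to 0 (Buchberger's first criterion).
S(f_2,g_4): lcm = xy^4. S = xy^2 + 2xy - y^3.
  leading term xy^2: subtract (-2)·f_2 from xy^2 + 2xy - y^3 → -2xy - y^3 + y
  leading term xy: subtract (-2)·g_3 from -2xy - y^3 + y → 0
  remainder 0.

S(g_3,g_4): lcm = xy^4. S = xy^3 + xy^2 + 2xy - 2y^6 + 2y^4.
  leading term xy^3: subtract (-2y)·f_2 from xy^3 + xy^2 + 2xy - 2y^6 + 2y^4 → 2xy^2 + 2xy - 2y^6 + 2y^4 + y^2
  leading term xy^2: subtract (1)·f_2 from 2xy^2 + 2xy - 2y^6 + 2y^4 + y^2 → -xy - 2y^6 + 2y^4 + y^2 + 2y
  leading term xy: subtract (-1)·g_3 from -xy - 2y^6 + 2y^4 + y^2 + 2y → -2y^6 + 2y^4 - 2y^3 + y^2 - y
  leading term y^6: subtract (-y^2)·g_4 from -2y^6 + 2y^4 - 2y^3 + y^2 - y → -2y^5 - y^3 + y^2 - y
  leading term y^5: subtract (-y)·g_4 from -2y^5 - y^3 + y^2 - y → -2y^4 + 2y^3 + 2y^2 - y
  leading term y^4: subtract (-1)·g_4 from -2y^4 + 2y^3 + 2y^2 - y → 0
  remainder 0.

Every S-polynomial of the final basis reduces to 0, so we have a Gröbner basis.
Inter-reduce: drop elements whose leading term is divisible by another's, tail-reduce, and make monic.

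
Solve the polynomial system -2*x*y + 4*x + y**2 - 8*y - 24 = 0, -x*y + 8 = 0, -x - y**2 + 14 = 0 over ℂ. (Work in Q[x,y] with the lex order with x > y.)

{(-2, -4)}

Compute a lex Gröbner basis by Buchberger's algorithm.
f_1 = -2*x*y + 4*x + y**2 - 8*y - 24, LT = x*y.
f_2 = -x*y + 8, LT = x*y.
f_3 = -x - y**2 + 14, LT = x.

S(f_1,f_2): lcm = x*y. S = -2*x - 1/2*y**2 + 4*y + 20.
  leading term x: subtract (2)·f_3 from -2*x - 1/2*y**2 + 4*y + 20 → 3/2*y**2 + 4*y - 8
  leading term y**2: no divisor's leading term divides it; move 3/2*y**2 to the remainder.
  leading term y: no divisor's leading term divides it; move 4*y to the remainder.
  leading term 1: no divisor's leading term divides it; move -8 to the remainder.
  remainder 3/2*y**2 + 4*y - 8 ≠ 0; add h_4 = 3/2*y**2 + 4*y - 8 to the basis.

S(f_1,f_3): lcm = x*y. S = -2*x - y**3 - 1/2*y**2 + 18*y + 12.
  leading term x: subtract (2)·f_3 from -2*x - y**3 - 1/2*y**2 + 18*y + 12 → -y**3 + 3/2*y**2 + 18*y - 16
  leading term y**3: subtract (-2/3*y)·h_4 from -y**3 + 3/2*y**2 + 18*y - 16 → 25/6*y**2 + 38/3*y - 16
  leading term y**2: subtract (25/9)·h_4 from 25/6*y**2 + 38/3*y - 16 → 14/9*y + 56/9
  leading term y: no divisor's leading term divides it; move 14/9*y to the remainder.
  leading term 1: no divisor's leading term divides it; move 56/9 to the remainder.
  remainder 14/9*y + 56/9 ≠ 0; add h_5 = 14/9*y + 56/9 to the basis.

The other S-polynomials (S(f_2,f_3), S(f_1,h_4), S(f_2,h_4), S(f_3,h_4), S(f_1,h_5), S(f_2,h_5), S(f_3,h_5), S(h_4,h_5)) all reduce to 0 modulo the current basis, so we have a Gröbner basis.
Inter-reduce: drop elements whose leading term is divisible by another's, tail-reduce, and make monic.
Reduced Gröbner basis: {x + 2, y + 4}.

A lex Gröbner basis eliminates variables successively. Here y + 4 depends only on y, with roots {-4}; lifting each root through the earlier basis elements recovers the full solutions.
  y = -4: the earlier basis element becomes x + 2 = 0, giving x = -2 — point (-2, -4).
Substituting each solution back into the original system confirms all equations vanish.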